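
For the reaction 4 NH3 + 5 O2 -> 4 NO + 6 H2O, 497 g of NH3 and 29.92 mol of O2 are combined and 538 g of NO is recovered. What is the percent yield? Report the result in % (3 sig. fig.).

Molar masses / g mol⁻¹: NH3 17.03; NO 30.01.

n(NH3) = 497.0 / 17.03 = 29.18 mol
n(O2) = 29.92 mol
n/ν for NH3 = 29.18/4 = 7.295
n/ν for O2 = 29.92/5 = 5.984
Smallest n/ν is O2 → limiting reagent.
theoretical n(NO) = (4/5) × 29.92 = 23.94 mol → 718.4 g
% yield = 538 / 718.4 × 100 = 74.89 %

74.9 %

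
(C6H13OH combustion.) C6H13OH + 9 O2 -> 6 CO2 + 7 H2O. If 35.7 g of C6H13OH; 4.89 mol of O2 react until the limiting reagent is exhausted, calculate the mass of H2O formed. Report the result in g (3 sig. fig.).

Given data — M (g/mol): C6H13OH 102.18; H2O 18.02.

44.1 g

n(C6H13OH) = 35.70 / 102.18 = 0.3494 mol
n(O2) = 4.890 mol
n/ν → C6H13OH: 0.3494, O2: 0.5433; C6H13OH is limiting.
n(H2O) = (7/1) × 0.3494 = 2.446 mol
mass = 2.446 × 18.02 = 44.08 g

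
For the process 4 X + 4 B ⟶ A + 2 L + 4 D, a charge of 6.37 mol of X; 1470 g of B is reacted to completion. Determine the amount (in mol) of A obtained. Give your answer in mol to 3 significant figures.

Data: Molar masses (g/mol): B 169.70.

n(X) = 6.370 mol
n(B) = 1470 / 169.70 = 8.662 mol
n/ν for X = 6.370/4 = 1.593
n/ν for B = 8.662/4 = 2.166
Smallest n/ν is X → limiting reagent.
n(A) = (1/4) × 6.370 = 1.593 mol

1.59 mol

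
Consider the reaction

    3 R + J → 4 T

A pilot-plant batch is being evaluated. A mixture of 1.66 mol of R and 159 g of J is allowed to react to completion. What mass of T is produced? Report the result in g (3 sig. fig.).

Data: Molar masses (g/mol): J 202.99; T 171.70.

n(R) = 1.660 mol
n(J) = 159.0 / 202.99 = 0.7833 mol
n/ν → R: 0.5533, J: 0.7833; R is limiting.
n(T) = (4/3) × 1.660 = 2.213 mol
mass = 2.213 × 171.70 = 380.0 g

380 g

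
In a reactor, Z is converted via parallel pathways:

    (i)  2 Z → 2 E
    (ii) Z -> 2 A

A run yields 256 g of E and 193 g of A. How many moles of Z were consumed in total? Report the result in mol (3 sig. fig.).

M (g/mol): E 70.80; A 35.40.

6.34 mol

n(E) = 256 / 70.80 = 3.616 mol
n(A) = 193 / 35.40 = 5.452 mol
n(Z) via (i) = (2/2)×3.616 = 3.616 mol
n(Z) via (ii) = (1/2)×5.452 = 2.726 mol
total n(Z) = 3.616 + 2.726 = 6.342 mol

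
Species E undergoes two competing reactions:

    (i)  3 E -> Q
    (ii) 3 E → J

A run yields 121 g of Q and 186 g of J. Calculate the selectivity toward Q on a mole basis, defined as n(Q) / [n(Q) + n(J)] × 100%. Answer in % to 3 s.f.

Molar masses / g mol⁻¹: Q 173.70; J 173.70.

39.4 %

n(Q) = 121 / 173.70 = 0.6966 mol
n(J) = 186 / 173.70 = 1.071 mol
selectivity = 0.6966/(0.6966+1.071) × 100 = 39.41 %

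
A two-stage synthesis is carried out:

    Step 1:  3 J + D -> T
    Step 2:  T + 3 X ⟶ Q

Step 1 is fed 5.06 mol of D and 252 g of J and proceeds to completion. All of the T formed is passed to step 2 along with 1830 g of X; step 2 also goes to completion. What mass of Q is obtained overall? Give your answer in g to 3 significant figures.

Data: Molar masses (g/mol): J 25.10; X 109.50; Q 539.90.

Step 1:
n(D) = 5.060 mol
n(J) = 252.0 / 25.10 = 10.04 mol
n/ν for D = 5.060/1 = 5.060
n/ν for J = 10.04/3 = 3.347
Smallest n/ν is J → limiting reagent.
n(T) produced = (1/3) × 10.04 = 3.347 mol
Step 2:
n(T) available = 3.347 mol
n(X) = 1830 / 109.50 = 16.71 mol
n/ν for T = 3.347/1 = 3.347
n/ν for X = 16.71/3 = 5.570
Smallest n/ν is T → limiting reagent.
n(Q) = (1/1) × 3.347 = 3.347 mol
mass = 3.347 × 539.90 = 1807 g

1810 g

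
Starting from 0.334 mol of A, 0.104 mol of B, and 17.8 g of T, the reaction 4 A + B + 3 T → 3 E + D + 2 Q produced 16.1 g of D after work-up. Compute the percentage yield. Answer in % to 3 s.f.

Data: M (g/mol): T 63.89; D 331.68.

n(A) = 0.3340 mol
n(B) = 0.1040 mol
n(T) = 17.80 / 63.89 = 0.2786 mol
n/ν for A = 0.3340/4 = 0.08350
n/ν for B = 0.1040/1 = 0.1040
n/ν for T = 0.2786/3 = 0.09287
Smallest n/ν is A → limiting reagent.
theoretical n(D) = (1/4) × 0.3340 = 0.08350 mol → 27.70 g
% yield = 16.1 / 27.70 × 100 = 58.12 %

58.1 %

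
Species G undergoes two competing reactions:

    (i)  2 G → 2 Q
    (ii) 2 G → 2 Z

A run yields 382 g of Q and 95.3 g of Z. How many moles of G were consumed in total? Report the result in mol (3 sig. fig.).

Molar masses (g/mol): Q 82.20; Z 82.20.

5.81 mol

n(Q) = 382 / 82.20 = 4.647 mol
n(Z) = 95.3 / 82.20 = 1.159 mol
n(G) via (i) = (2/2)×4.647 = 4.647 mol
n(G) via (ii) = (2/2)×1.159 = 1.159 mol
total n(G) = 4.647 + 1.159 = 5.806 mol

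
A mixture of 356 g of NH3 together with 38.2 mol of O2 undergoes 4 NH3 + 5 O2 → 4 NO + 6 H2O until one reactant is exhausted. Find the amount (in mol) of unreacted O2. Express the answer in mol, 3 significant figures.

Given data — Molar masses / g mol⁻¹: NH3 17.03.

n(NH3) = 356.0 / 17.03 = 20.90 mol
n(O2) = 38.20 mol
n/ν for NH3 = 20.90/4 = 5.225
n/ν for O2 = 38.20/5 = 7.640
Smallest n/ν is NH3 → limiting reagent.
O2 consumed = (5/4) × 20.90 = 26.13 mol
O2 remaining = 38.20 − 26.13 = 12.07 mol

12.1 mol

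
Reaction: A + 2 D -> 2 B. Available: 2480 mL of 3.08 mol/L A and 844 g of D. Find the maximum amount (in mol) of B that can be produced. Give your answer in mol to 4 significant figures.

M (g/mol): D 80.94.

10.43 mol

n(A) = 3.08 × 2480/1000 = 7.638 mol
n(D) = 844.0 / 80.94 = 10.43 mol
n/ν for A = 7.638/1 = 7.638
n/ν for D = 10.43/2 = 5.215
Smallest n/ν is D → limiting reagent.
n(B) = (2/2) × 10.43 = 10.43 mol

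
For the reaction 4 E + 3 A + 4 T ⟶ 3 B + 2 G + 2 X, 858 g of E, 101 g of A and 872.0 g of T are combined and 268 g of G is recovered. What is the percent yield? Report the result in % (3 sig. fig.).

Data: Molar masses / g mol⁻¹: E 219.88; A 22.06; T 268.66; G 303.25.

n(E) = 858.0 / 219.88 = 3.902 mol
n(A) = 101.0 / 22.06 = 4.578 mol
n(T) = 872.0 / 268.66 = 3.246 mol
n/ν for E = 3.902/4 = 0.9755
n/ν for A = 4.578/3 = 1.526
n/ν for T = 3.246/4 = 0.8115
Smallest n/ν is T → limiting reagent.
theoretical n(G) = (2/4) × 3.246 = 1.623 mol → 492.2 g
% yield = 268 / 492.2 × 100 = 54.45 %

54.5 %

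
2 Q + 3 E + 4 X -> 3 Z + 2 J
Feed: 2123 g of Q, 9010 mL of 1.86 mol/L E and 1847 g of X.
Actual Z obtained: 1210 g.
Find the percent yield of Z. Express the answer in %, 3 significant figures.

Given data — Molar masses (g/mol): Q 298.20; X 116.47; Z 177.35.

n(Q) = 2123 / 298.20 = 7.119 mol
n(E) = 1.86 × 9010/1000 = 16.76 mol
n(X) = 1847 / 116.47 = 15.86 mol
n/ν for Q = 7.119/2 = 3.560
n/ν for E = 16.76/3 = 5.587
n/ν for X = 15.86/4 = 3.965
Smallest n/ν is Q → limiting reagent.
theoretical n(Z) = (3/2) × 7.119 = 10.68 mol → 1894 g
% yield = 1210 / 1894 × 100 = 63.89 %

63.9 %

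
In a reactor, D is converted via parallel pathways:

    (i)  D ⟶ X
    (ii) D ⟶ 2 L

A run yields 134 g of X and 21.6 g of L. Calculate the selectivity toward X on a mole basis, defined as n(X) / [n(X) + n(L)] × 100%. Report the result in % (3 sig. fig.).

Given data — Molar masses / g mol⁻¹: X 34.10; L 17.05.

75.6 %

n(X) = 134 / 34.10 = 3.930 mol
n(L) = 21.6 / 17.05 = 1.267 mol
selectivity = 3.930/(3.930+1.267) × 100 = 75.62 %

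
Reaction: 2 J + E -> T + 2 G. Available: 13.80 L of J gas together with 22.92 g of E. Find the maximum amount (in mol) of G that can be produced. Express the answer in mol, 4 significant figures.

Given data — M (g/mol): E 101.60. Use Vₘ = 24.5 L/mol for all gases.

n(J) = 13.80 / 24.5 = 0.5633 mol
n(E) = 22.92 / 101.60 = 0.2256 mol
n/ν for J = 0.5633/2 = 0.2817
n/ν for E = 0.2256/1 = 0.2256
Smallest n/ν is E → limiting reagent.
n(G) = (2/1) × 0.2256 = 0.4512 mol

0.4512 mol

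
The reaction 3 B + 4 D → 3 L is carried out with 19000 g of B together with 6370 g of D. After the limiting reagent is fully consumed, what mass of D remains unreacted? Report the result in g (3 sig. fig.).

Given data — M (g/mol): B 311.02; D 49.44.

2340 g

n(B) = 19000 / 311.02 = 61.09 mol
n(D) = 6370 / 49.44 = 128.8 mol
n/ν → B: 20.36, D: 32.20; B is limiting.
D consumed = (4/3) × 61.09 = 81.45 mol
D remaining = 128.8 − 81.45 = 47.35 mol
mass = 47.35 × 49.44 = 2341 g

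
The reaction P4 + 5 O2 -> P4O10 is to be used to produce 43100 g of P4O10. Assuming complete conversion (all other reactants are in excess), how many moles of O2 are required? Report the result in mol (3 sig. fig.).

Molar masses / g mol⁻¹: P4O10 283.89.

n(P4O10) = 43100 / 283.89 = 151.8 mol
n(O2) = (5/1) × 151.8 = 759.0 mol

759 mol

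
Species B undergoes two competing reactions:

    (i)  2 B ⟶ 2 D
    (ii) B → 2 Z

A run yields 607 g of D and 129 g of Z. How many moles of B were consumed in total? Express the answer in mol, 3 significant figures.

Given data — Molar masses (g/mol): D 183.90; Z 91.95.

n(D) = 607 / 183.90 = 3.301 mol
n(Z) = 129 / 91.95 = 1.403 mol
n(B) via (i) = (2/2)×3.301 = 3.301 mol
n(B) via (ii) = (1/2)×1.403 = 0.7015 mol
total n(B) = 3.301 + 0.7015 = 4.003 mol

4.00 mol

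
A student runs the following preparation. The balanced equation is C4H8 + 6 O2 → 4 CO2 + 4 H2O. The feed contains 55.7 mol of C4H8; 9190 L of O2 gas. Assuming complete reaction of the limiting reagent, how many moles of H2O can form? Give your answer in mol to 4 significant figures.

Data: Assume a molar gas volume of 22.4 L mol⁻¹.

n(C4H8) = 55.70 mol
n(O2) = 9190 / 22.4 = 410.3 mol
n/ν → C4H8: 55.70, O2: 68.38; C4H8 is limiting.
n(H2O) = (4/1) × 55.70 = 222.8 mol

222.8 mol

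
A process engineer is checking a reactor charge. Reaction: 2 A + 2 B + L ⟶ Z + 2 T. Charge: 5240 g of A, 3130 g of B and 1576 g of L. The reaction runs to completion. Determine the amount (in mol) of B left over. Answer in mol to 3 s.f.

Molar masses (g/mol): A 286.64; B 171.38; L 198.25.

n(A) = 5240 / 286.64 = 18.28 mol
n(B) = 3130 / 171.38 = 18.26 mol
n(L) = 1576 / 198.25 = 7.950 mol
n/ν → A: 9.140, B: 9.130, L: 7.950; L is limiting.
B consumed = (2/1) × 7.950 = 15.90 mol
B remaining = 18.26 − 15.90 = 2.360 mol

2.36 mol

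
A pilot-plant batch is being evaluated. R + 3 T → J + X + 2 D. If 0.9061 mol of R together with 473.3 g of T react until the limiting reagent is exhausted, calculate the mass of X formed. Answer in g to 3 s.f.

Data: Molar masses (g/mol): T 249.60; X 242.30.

n(R) = 0.9061 mol
n(T) = 473.3 / 249.60 = 1.896 mol
n/ν → R: 0.9061, T: 0.6320; T is limiting.
n(X) = (1/3) × 1.896 = 0.6320 mol
mass = 0.6320 × 242.30 = 153.1 g

153 g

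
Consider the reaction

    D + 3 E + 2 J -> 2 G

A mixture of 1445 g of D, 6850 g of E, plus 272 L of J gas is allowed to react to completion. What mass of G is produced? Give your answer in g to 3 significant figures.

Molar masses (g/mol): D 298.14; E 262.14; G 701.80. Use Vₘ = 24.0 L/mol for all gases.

6800 g

n(D) = 1445 / 298.14 = 4.847 mol
n(E) = 6850 / 262.14 = 26.13 mol
n(J) = 272.0 / 24.0 = 11.33 mol
n/ν for D = 4.847/1 = 4.847
n/ν for E = 26.13/3 = 8.710
n/ν for J = 11.33/2 = 5.665
Smallest n/ν is D → limiting reagent.
n(G) = (2/1) × 4.847 = 9.694 mol
mass = 9.694 × 701.80 = 6803 g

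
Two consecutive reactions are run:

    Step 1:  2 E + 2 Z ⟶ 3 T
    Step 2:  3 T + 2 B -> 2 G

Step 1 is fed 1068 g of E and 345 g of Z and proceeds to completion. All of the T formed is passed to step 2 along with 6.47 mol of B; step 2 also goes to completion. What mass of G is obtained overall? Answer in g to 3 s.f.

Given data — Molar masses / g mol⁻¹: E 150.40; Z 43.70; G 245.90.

1590 g

Step 1:
n(E) = 1068 / 150.40 = 7.101 mol
n(Z) = 345.0 / 43.70 = 7.895 mol
n/ν for E = 7.101/2 = 3.551
n/ν for Z = 7.895/2 = 3.948
Smallest n/ν is E → limiting reagent.
n(T) produced = (3/2) × 7.101 = 10.65 mol
Step 2:
n(T) available = 10.65 mol
n(B) = 6.470 mol
n/ν for T = 10.65/3 = 3.550
n/ν for B = 6.470/2 = 3.235
Smallest n/ν is B → limiting reagent.
n(G) = (2/2) × 6.470 = 6.470 mol
mass = 6.470 × 245.90 = 1591 g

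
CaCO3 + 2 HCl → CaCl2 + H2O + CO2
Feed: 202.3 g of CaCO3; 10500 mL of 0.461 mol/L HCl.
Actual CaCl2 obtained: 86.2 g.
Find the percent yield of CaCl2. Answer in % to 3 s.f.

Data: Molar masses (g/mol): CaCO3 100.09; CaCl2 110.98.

38.4 %

n(CaCO3) = 202.3 / 100.09 = 2.021 mol
n(HCl) = 0.461 × 10500/1000 = 4.841 mol
n/ν for CaCO3 = 2.021/1 = 2.021
n/ν for HCl = 4.841/2 = 2.421
Smallest n/ν is CaCO3 → limiting reagent.
theoretical n(CaCl2) = (1/1) × 2.021 = 2.021 mol → 224.3 g
% yield = 86.2 / 224.3 × 100 = 38.43 %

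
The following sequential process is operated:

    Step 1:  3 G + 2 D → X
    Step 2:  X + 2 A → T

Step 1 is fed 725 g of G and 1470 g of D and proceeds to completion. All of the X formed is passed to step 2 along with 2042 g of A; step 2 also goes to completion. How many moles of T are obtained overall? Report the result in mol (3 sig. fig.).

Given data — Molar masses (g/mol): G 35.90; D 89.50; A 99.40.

Step 1:
n(G) = 725.0 / 35.90 = 20.19 mol
n(D) = 1470 / 89.50 = 16.42 mol
n/ν for G = 20.19/3 = 6.730
n/ν for D = 16.42/2 = 8.210
Smallest n/ν is G → limiting reagent.
n(X) produced = (1/3) × 20.19 = 6.730 mol
Step 2:
n(X) available = 6.730 mol
n(A) = 2042 / 99.40 = 20.54 mol
n/ν for X = 6.730/1 = 6.730
n/ν for A = 20.54/2 = 10.27
Smallest n/ν is X → limiting reagent.
n(T) = (1/1) × 6.730 = 6.730 mol

6.73 mol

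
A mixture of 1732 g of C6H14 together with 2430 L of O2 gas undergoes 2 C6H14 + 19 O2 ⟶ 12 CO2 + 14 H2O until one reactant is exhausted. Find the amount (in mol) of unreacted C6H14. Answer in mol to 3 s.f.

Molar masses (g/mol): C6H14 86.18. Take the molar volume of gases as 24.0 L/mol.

n(C6H14) = 1732 / 86.18 = 20.10 mol
n(O2) = 2430 / 24.0 = 101.3 mol
n/ν for C6H14 = 20.10/2 = 10.05
n/ν for O2 = 101.3/19 = 5.332
Smallest n/ν is O2 → limiting reagent.
C6H14 consumed = (2/19) × 101.3 = 10.66 mol
C6H14 remaining = 20.10 − 10.66 = 9.440 mol

9.44 mol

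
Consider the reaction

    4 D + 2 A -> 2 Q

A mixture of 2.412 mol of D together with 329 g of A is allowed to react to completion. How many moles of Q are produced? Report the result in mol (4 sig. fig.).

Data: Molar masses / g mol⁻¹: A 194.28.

1.206 mol

n(D) = 2.412 mol
n(A) = 329.0 / 194.28 = 1.693 mol
n/ν → D: 0.6030, A: 0.8465; D is limiting.
n(Q) = (2/4) × 2.412 = 1.206 mol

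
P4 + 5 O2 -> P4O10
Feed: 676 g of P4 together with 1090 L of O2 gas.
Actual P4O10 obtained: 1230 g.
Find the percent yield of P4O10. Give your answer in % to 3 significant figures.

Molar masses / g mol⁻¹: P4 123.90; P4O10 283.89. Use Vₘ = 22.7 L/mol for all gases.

n(P4) = 676.0 / 123.90 = 5.456 mol
n(O2) = 1090 / 22.7 = 48.02 mol
n/ν → P4: 5.456, O2: 9.604; P4 is limiting.
theoretical n(P4O10) = (1/1) × 5.456 = 5.456 mol → 1549 g
% yield = 1230 / 1549 × 100 = 79.41 %

79.4 %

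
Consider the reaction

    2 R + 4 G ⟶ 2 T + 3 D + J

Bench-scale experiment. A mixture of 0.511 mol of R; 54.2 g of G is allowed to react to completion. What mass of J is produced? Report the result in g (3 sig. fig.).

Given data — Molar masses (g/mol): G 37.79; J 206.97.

52.9 g

n(R) = 0.5110 mol
n(G) = 54.20 / 37.79 = 1.434 mol
n/ν for R = 0.5110/2 = 0.2555
n/ν for G = 1.434/4 = 0.3585
Smallest n/ν is R → limiting reagent.
n(J) = (1/2) × 0.5110 = 0.2555 mol
mass = 0.2555 × 206.97 = 52.88 g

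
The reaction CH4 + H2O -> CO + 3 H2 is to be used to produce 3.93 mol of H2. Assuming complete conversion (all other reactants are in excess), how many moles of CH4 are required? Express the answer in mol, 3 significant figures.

n(H2) = 3.930 mol
n(CH4) = (1/3) × 3.930 = 1.310 mol

1.31 mol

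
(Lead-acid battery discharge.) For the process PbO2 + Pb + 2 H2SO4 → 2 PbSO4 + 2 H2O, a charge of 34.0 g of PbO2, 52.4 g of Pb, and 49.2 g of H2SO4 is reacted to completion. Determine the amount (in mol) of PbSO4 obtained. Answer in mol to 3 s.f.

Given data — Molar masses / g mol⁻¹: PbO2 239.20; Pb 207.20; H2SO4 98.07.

0.284 mol

n(PbO2) = 34.00 / 239.20 = 0.1421 mol
n(Pb) = 52.40 / 207.20 = 0.2529 mol
n(H2SO4) = 49.20 / 98.07 = 0.5017 mol
n/ν → PbO2: 0.1421, Pb: 0.2529, H2SO4: 0.2509; PbO2 is limiting.
n(PbSO4) = (2/1) × 0.1421 = 0.2842 mol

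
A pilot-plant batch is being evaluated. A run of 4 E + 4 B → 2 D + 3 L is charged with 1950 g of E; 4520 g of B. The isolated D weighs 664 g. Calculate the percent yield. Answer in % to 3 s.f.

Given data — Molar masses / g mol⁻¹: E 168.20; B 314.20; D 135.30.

n(E) = 1950 / 168.20 = 11.59 mol
n(B) = 4520 / 314.20 = 14.39 mol
n/ν for E = 11.59/4 = 2.898
n/ν for B = 14.39/4 = 3.598
Smallest n/ν is E → limiting reagent.
theoretical n(D) = (2/4) × 11.59 = 5.795 mol → 784.1 g
% yield = 664 / 784.1 × 100 = 84.68 %

84.7 %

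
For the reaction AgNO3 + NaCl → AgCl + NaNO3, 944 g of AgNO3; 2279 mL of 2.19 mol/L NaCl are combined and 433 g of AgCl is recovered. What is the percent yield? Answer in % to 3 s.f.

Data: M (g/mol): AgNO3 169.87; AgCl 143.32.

n(AgNO3) = 944.0 / 169.87 = 5.557 mol
n(NaCl) = 2.19 × 2279/1000 = 4.991 mol
n/ν → AgNO3: 5.557, NaCl: 4.991; NaCl is limiting.
theoretical n(AgCl) = (1/1) × 4.991 = 4.991 mol → 715.3 g
% yield = 433 / 715.3 × 100 = 60.53 %

60.5 %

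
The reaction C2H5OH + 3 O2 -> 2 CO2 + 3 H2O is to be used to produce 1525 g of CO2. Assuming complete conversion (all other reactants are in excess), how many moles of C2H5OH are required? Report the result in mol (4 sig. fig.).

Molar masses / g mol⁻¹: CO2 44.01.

17.33 mol

n(CO2) = 1525 / 44.01 = 34.65 mol
n(C2H5OH) = (1/2) × 34.65 = 17.33 mol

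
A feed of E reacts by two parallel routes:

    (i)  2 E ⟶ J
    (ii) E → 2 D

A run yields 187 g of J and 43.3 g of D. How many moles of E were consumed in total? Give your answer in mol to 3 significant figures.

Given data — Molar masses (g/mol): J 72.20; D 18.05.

6.38 mol

n(J) = 187 / 72.20 = 2.590 mol
n(D) = 43.3 / 18.05 = 2.399 mol
n(E) via (i) = (2/1)×2.590 = 5.180 mol
n(E) via (ii) = (1/2)×2.399 = 1.200 mol
total n(E) = 5.180 + 1.200 = 6.380 mol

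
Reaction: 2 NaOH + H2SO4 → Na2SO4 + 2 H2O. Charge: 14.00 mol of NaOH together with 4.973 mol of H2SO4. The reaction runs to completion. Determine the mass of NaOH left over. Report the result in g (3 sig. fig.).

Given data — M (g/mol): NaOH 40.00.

n(NaOH) = 14.00 mol
n(H2SO4) = 4.973 mol
n/ν → NaOH: 7.000, H2SO4: 4.973; H2SO4 is limiting.
NaOH consumed = (2/1) × 4.973 = 9.946 mol
NaOH remaining = 14.00 − 9.946 = 4.054 mol
mass = 4.054 × 40.00 = 162.2 g

162 g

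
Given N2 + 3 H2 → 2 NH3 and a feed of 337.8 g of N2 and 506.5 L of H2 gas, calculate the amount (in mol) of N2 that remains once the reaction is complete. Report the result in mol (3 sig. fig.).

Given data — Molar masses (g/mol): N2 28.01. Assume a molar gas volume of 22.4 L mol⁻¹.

n(N2) = 337.8 / 28.01 = 12.06 mol
n(H2) = 506.5 / 22.4 = 22.61 mol
n/ν → N2: 12.06, H2: 7.537; H2 is limiting.
N2 consumed = (1/3) × 22.61 = 7.537 mol
N2 remaining = 12.06 − 7.537 = 4.523 mol

4.52 mol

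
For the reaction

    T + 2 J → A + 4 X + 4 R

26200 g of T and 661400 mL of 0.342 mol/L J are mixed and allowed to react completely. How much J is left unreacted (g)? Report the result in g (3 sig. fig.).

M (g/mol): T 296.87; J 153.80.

n(T) = 26200 / 296.87 = 88.25 mol
n(J) = 0.342 × 661400/1000 = 226.2 mol
n/ν for T = 88.25/1 = 88.25
n/ν for J = 226.2/2 = 113.1
Smallest n/ν is T → limiting reagent.
J consumed = (2/1) × 88.25 = 176.5 mol
J remaining = 226.2 − 176.5 = 49.70 mol
mass = 49.70 × 153.80 = 7644 g

7640 g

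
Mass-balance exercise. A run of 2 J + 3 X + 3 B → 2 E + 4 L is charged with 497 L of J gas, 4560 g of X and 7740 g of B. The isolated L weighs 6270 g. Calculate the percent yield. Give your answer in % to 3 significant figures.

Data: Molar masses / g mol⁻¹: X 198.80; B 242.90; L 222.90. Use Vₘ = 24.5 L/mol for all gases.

92.0 %

n(J) = 497.0 / 24.5 = 20.29 mol
n(X) = 4560 / 198.80 = 22.94 mol
n(B) = 7740 / 242.90 = 31.86 mol
n/ν → J: 10.15, X: 7.647, B: 10.62; X is limiting.
theoretical n(L) = (4/3) × 22.94 = 30.59 mol → 6819 g
% yield = 6270 / 6819 × 100 = 91.95 %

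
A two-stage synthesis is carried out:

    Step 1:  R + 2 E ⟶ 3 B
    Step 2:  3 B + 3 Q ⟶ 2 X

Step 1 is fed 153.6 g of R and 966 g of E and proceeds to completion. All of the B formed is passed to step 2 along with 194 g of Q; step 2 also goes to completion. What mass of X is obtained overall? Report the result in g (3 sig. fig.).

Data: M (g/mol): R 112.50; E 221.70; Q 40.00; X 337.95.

923 g

Step 1:
n(R) = 153.6 / 112.50 = 1.365 mol
n(E) = 966.0 / 221.70 = 4.357 mol
n/ν → R: 1.365, E: 2.179; R is limiting.
n(B) produced = (3/1) × 1.365 = 4.095 mol
Step 2:
n(B) available = 4.095 mol
n(Q) = 194.0 / 40.00 = 4.850 mol
n/ν → B: 1.365, Q: 1.617; B is limiting.
n(X) = (2/3) × 4.095 = 2.730 mol
mass = 2.730 × 337.95 = 922.6 g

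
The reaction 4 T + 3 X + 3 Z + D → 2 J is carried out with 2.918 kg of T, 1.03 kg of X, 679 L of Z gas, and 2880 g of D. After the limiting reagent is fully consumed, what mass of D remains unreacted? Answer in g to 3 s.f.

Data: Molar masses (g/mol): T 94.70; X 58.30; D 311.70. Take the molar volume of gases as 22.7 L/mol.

1040 g

n(T) = 2.918×1000 / 94.70 = 30.81 mol
n(X) = 1.030×1000 / 58.30 = 17.67 mol
n(Z) = 679.0 / 22.7 = 29.91 mol
n(D) = 2880 / 311.70 = 9.240 mol
n/ν for T = 30.81/4 = 7.703
n/ν for X = 17.67/3 = 5.890
n/ν for Z = 29.91/3 = 9.970
n/ν for D = 9.240/1 = 9.240
Smallest n/ν is X → limiting reagent.
D consumed = (1/3) × 17.67 = 5.890 mol
D remaining = 9.240 − 5.890 = 3.350 mol
mass = 3.350 × 311.70 = 1044 g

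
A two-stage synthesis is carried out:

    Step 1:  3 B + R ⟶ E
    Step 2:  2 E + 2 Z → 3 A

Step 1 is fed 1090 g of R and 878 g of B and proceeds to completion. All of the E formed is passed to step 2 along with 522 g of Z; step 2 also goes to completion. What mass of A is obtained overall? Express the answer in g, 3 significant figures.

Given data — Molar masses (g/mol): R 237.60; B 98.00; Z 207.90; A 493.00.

1860 g

Step 1:
n(R) = 1090 / 237.60 = 4.588 mol
n(B) = 878.0 / 98.00 = 8.959 mol
n/ν for R = 4.588/1 = 4.588
n/ν for B = 8.959/3 = 2.986
Smallest n/ν is B → limiting reagent.
n(E) produced = (1/3) × 8.959 = 2.986 mol
Step 2:
n(E) available = 2.986 mol
n(Z) = 522.0 / 207.90 = 2.511 mol
n/ν for E = 2.986/2 = 1.493
n/ν for Z = 2.511/2 = 1.256
Smallest n/ν is Z → limiting reagent.
n(A) = (3/2) × 2.511 = 3.767 mol
mass = 3.767 × 493.00 = 1857 g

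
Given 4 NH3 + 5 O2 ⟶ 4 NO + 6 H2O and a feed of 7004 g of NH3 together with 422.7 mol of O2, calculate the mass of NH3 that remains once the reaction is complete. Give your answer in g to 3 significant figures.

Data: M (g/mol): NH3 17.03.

n(NH3) = 7004 / 17.03 = 411.3 mol
n(O2) = 422.7 mol
n/ν → NH3: 102.8, O2: 84.54; O2 is limiting.
NH3 consumed = (4/5) × 422.7 = 338.2 mol
NH3 remaining = 411.3 − 338.2 = 73.10 mol
mass = 73.10 × 17.03 = 1245 g

1250 g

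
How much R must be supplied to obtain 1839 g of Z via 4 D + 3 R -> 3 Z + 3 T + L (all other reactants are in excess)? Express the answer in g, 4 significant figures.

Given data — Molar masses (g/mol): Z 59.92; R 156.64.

n(Z) = 1839 / 59.92 = 30.69 mol
n(R) = (3/3) × 30.69 = 30.69 mol
mass = 30.69 × 156.64 = 4807 g

4807 g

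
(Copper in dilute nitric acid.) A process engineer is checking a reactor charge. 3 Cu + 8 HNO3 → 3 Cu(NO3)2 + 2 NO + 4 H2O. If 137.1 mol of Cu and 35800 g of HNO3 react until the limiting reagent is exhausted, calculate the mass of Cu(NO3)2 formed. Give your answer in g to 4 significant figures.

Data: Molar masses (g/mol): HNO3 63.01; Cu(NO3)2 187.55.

25710 g

n(Cu) = 137.1 mol
n(HNO3) = 35800 / 63.01 = 568.2 mol
n/ν for Cu = 137.1/3 = 45.70
n/ν for HNO3 = 568.2/8 = 71.03
Smallest n/ν is Cu → limiting reagent.
n(Cu(NO3)2) = (3/3) × 137.1 = 137.1 mol
mass = 137.1 × 187.55 = 25710 g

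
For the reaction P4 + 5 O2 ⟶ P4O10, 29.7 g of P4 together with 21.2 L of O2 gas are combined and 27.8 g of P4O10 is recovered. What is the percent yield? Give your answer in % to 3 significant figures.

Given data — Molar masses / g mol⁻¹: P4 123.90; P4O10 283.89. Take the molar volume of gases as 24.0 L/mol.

55.4 %

n(P4) = 29.70 / 123.90 = 0.2397 mol
n(O2) = 21.20 / 24.0 = 0.8833 mol
n/ν for P4 = 0.2397/1 = 0.2397
n/ν for O2 = 0.8833/5 = 0.1767
Smallest n/ν is O2 → limiting reagent.
theoretical n(P4O10) = (1/5) × 0.8833 = 0.1767 mol → 50.16 g
% yield = 27.8 / 50.16 × 100 = 55.42 %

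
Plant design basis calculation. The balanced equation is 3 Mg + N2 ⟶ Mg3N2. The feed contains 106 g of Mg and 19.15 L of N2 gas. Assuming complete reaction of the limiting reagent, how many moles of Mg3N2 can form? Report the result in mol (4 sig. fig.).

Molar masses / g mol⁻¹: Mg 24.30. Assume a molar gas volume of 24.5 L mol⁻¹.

0.7816 mol

n(Mg) = 106.0 / 24.30 = 4.362 mol
n(N2) = 19.15 / 24.5 = 0.7816 mol
n/ν for Mg = 4.362/3 = 1.454
n/ν for N2 = 0.7816/1 = 0.7816
Smallest n/ν is N2 → limiting reagent.
n(Mg3N2) = (1/1) × 0.7816 = 0.7816 mol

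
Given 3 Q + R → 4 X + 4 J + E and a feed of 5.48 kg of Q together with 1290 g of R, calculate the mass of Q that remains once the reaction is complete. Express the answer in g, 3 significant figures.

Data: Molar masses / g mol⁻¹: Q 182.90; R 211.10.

n(Q) = 5.480×1000 / 182.90 = 29.96 mol
n(R) = 1290 / 211.10 = 6.111 mol
n/ν for Q = 29.96/3 = 9.987
n/ν for R = 6.111/1 = 6.111
Smallest n/ν is R → limiting reagent.
Q consumed = (3/1) × 6.111 = 18.33 mol
Q remaining = 29.96 − 18.33 = 11.63 mol
mass = 11.63 × 182.90 = 2127 g

2130 g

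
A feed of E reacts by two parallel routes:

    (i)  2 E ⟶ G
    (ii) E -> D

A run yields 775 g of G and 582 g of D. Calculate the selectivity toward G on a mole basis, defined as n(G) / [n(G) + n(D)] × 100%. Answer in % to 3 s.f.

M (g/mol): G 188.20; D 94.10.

n(G) = 775 / 188.20 = 4.118 mol
n(D) = 582 / 94.10 = 6.185 mol
selectivity = 4.118/(4.118+6.185) × 100 = 39.97 %

40.0 %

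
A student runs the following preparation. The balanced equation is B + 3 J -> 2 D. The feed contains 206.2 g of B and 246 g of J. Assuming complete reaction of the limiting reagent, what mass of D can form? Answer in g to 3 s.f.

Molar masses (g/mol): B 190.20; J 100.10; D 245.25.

402 g

n(B) = 206.2 / 190.20 = 1.084 mol
n(J) = 246.0 / 100.10 = 2.458 mol
n/ν → B: 1.084, J: 0.8193; J is limiting.
n(D) = (2/3) × 2.458 = 1.639 mol
mass = 1.639 × 245.25 = 402.0 g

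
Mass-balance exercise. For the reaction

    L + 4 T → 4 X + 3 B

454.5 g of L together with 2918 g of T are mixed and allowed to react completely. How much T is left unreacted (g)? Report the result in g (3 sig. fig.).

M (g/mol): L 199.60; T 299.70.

188 g

n(L) = 454.5 / 199.60 = 2.277 mol
n(T) = 2918 / 299.70 = 9.736 mol
n/ν → L: 2.277, T: 2.434; L is limiting.
T consumed = (4/1) × 2.277 = 9.108 mol
T remaining = 9.736 − 9.108 = 0.6280 mol
mass = 0.6280 × 299.70 = 188.2 g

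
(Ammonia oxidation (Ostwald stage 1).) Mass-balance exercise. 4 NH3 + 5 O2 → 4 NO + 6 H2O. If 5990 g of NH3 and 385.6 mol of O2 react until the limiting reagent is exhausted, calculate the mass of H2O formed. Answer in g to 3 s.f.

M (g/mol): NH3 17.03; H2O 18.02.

n(NH3) = 5990 / 17.03 = 351.7 mol
n(O2) = 385.6 mol
n/ν → NH3: 87.93, O2: 77.12; O2 is limiting.
n(H2O) = (6/5) × 385.6 = 462.7 mol
mass = 462.7 × 18.02 = 8338 g

8340 g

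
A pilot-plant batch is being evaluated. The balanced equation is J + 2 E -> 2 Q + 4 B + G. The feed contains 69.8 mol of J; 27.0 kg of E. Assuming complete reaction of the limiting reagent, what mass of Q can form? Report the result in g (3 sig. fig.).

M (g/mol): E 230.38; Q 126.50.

n(J) = 69.80 mol
n(E) = 27.00×1000 / 230.38 = 117.2 mol
n/ν → J: 69.80, E: 58.60; E is limiting.
n(Q) = (2/2) × 117.2 = 117.2 mol
mass = 117.2 × 126.50 = 14830 g

14800 g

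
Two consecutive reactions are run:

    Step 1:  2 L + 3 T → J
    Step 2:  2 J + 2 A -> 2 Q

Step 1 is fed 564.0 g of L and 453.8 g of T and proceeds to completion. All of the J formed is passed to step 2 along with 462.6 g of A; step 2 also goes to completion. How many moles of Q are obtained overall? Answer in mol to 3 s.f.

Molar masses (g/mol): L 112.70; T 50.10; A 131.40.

2.50 mol

Step 1:
n(L) = 564.0 / 112.70 = 5.004 mol
n(T) = 453.8 / 50.10 = 9.058 mol
n/ν for L = 5.004/2 = 2.502
n/ν for T = 9.058/3 = 3.019
Smallest n/ν is L → limiting reagent.
n(J) produced = (1/2) × 5.004 = 2.502 mol
Step 2:
n(J) available = 2.502 mol
n(A) = 462.6 / 131.40 = 3.521 mol
n/ν for J = 2.502/2 = 1.251
n/ν for A = 3.521/2 = 1.761
Smallest n/ν is J → limiting reagent.
n(Q) = (2/2) × 2.502 = 2.502 mol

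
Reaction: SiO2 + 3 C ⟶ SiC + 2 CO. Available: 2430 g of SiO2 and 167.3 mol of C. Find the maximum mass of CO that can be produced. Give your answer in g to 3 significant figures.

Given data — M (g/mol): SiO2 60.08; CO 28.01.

2270 g

n(SiO2) = 2430 / 60.08 = 40.45 mol
n(C) = 167.3 mol
n/ν → SiO2: 40.45, C: 55.77; SiO2 is limiting.
n(CO) = (2/1) × 40.45 = 80.90 mol
mass = 80.90 × 28.01 = 2266 g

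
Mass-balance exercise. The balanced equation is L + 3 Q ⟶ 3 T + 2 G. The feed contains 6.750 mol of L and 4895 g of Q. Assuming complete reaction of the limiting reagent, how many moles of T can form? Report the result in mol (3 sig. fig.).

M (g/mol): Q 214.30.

20.3 mol

n(L) = 6.750 mol
n(Q) = 4895 / 214.30 = 22.84 mol
n/ν → L: 6.750, Q: 7.613; L is limiting.
n(T) = (3/1) × 6.750 = 20.25 mol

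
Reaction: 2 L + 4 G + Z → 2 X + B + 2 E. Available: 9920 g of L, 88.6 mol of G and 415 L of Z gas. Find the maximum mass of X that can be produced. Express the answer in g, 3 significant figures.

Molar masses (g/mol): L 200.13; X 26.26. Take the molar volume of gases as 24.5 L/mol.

n(L) = 9920 / 200.13 = 49.57 mol
n(G) = 88.60 mol
n(Z) = 415.0 / 24.5 = 16.94 mol
n/ν for L = 49.57/2 = 24.79
n/ν for G = 88.60/4 = 22.15
n/ν for Z = 16.94/1 = 16.94
Smallest n/ν is Z → limiting reagent.
n(X) = (2/1) × 16.94 = 33.88 mol
mass = 33.88 × 26.26 = 889.7 g

890 g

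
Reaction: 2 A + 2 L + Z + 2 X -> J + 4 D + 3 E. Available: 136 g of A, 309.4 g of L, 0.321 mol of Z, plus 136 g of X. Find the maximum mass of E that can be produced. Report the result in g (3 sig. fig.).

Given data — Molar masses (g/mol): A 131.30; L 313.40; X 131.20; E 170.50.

n(A) = 136.0 / 131.30 = 1.036 mol
n(L) = 309.4 / 313.40 = 0.9872 mol
n(Z) = 0.3210 mol
n(X) = 136.0 / 131.20 = 1.037 mol
n/ν for A = 1.036/2 = 0.5180
n/ν for L = 0.9872/2 = 0.4936
n/ν for Z = 0.3210/1 = 0.3210
n/ν for X = 1.037/2 = 0.5185
Smallest n/ν is Z → limiting reagent.
n(E) = (3/1) × 0.3210 = 0.9630 mol
mass = 0.9630 × 170.50 = 164.2 g

164 g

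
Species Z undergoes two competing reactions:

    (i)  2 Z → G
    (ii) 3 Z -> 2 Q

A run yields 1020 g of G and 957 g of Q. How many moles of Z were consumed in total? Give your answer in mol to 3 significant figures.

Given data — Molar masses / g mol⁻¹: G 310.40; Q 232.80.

n(G) = 1020 / 310.40 = 3.286 mol
n(Q) = 957 / 232.80 = 4.111 mol
n(Z) via (i) = (2/1)×3.286 = 6.572 mol
n(Z) via (ii) = (3/2)×4.111 = 6.167 mol
total n(Z) = 6.572 + 6.167 = 12.74 mol

12.7 mol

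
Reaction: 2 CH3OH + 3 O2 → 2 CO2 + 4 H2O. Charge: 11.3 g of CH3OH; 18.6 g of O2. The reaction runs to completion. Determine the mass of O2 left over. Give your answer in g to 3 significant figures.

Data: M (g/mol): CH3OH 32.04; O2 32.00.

n(CH3OH) = 11.30 / 32.04 = 0.3527 mol
n(O2) = 18.60 / 32.00 = 0.5813 mol
n/ν for CH3OH = 0.3527/2 = 0.1764
n/ν for O2 = 0.5813/3 = 0.1938
Smallest n/ν is CH3OH → limiting reagent.
O2 consumed = (3/2) × 0.3527 = 0.5291 mol
O2 remaining = 0.5813 − 0.5291 = 0.05220 mol
mass = 0.05220 × 32.00 = 1.670 g

1.67 g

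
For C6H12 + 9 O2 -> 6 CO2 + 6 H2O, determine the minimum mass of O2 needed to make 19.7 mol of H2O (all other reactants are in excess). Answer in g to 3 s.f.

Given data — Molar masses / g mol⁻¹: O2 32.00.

n(H2O) = 19.70 mol
n(O2) = (9/6) × 19.70 = 29.55 mol
mass = 29.55 × 32.00 = 945.6 g

946 g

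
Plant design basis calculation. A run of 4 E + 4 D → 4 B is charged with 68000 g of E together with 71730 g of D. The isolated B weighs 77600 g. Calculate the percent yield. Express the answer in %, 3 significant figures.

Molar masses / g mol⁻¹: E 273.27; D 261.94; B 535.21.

n(E) = 68000 / 273.27 = 248.8 mol
n(D) = 71730 / 261.94 = 273.8 mol
n/ν for E = 248.8/4 = 62.20
n/ν for D = 273.8/4 = 68.45
Smallest n/ν is E → limiting reagent.
theoretical n(B) = (4/4) × 248.8 = 248.8 mol → 133200 g
% yield = 77600 / 133200 × 100 = 58.26 %

58.3 %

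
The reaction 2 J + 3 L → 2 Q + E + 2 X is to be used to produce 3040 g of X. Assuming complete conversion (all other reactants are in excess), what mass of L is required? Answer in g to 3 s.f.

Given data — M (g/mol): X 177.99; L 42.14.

1080 g

n(X) = 3040 / 177.99 = 17.08 mol
n(L) = (3/2) × 17.08 = 25.62 mol
mass = 25.62 × 42.14 = 1080 g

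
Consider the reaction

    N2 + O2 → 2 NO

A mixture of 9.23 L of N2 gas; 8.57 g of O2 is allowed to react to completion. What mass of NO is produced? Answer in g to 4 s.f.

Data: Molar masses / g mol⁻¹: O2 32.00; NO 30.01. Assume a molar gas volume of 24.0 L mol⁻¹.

n(N2) = 9.230 / 24.0 = 0.3846 mol
n(O2) = 8.570 / 32.00 = 0.2678 mol
n/ν for N2 = 0.3846/1 = 0.3846
n/ν for O2 = 0.2678/1 = 0.2678
Smallest n/ν is O2 → limiting reagent.
n(NO) = (2/1) × 0.2678 = 0.5356 mol
mass = 0.5356 × 30.01 = 16.07 g

16.07 g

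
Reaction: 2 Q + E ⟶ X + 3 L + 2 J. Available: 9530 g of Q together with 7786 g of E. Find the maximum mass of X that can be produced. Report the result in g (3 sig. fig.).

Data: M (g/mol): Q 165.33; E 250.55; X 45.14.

1300 g

n(Q) = 9530 / 165.33 = 57.64 mol
n(E) = 7786 / 250.55 = 31.08 mol
n/ν for Q = 57.64/2 = 28.82
n/ν for E = 31.08/1 = 31.08
Smallest n/ν is Q → limiting reagent.
n(X) = (1/2) × 57.64 = 28.82 mol
mass = 28.82 × 45.14 = 1301 g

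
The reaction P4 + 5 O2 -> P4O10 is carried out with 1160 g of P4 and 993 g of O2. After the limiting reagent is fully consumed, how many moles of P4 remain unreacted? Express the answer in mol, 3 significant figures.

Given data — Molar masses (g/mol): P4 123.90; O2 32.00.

3.16 mol

n(P4) = 1160 / 123.90 = 9.362 mol
n(O2) = 993.0 / 32.00 = 31.03 mol
n/ν for P4 = 9.362/1 = 9.362
n/ν for O2 = 31.03/5 = 6.206
Smallest n/ν is O2 → limiting reagent.
P4 consumed = (1/5) × 31.03 = 6.206 mol
P4 remaining = 9.362 − 6.206 = 3.156 mol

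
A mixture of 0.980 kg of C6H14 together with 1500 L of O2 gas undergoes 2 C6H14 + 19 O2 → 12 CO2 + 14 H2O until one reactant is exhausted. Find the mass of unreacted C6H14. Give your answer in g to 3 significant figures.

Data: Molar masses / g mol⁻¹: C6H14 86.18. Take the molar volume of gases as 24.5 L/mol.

425 g

n(C6H14) = 0.9800×1000 / 86.18 = 11.37 mol
n(O2) = 1500 / 24.5 = 61.22 mol
n/ν for C6H14 = 11.37/2 = 5.685
n/ν for O2 = 61.22/19 = 3.222
Smallest n/ν is O2 → limiting reagent.
C6H14 consumed = (2/19) × 61.22 = 6.444 mol
C6H14 remaining = 11.37 − 6.444 = 4.926 mol
mass = 4.926 × 86.18 = 424.5 g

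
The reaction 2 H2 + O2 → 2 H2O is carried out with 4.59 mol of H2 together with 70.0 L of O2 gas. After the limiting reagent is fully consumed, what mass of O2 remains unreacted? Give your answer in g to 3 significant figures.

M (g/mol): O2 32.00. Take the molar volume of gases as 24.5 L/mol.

18.0 g

n(H2) = 4.590 mol
n(O2) = 70.00 / 24.5 = 2.857 mol
n/ν → H2: 2.295, O2: 2.857; H2 is limiting.
O2 consumed = (1/2) × 4.590 = 2.295 mol
O2 remaining = 2.857 − 2.295 = 0.5620 mol
mass = 0.5620 × 32.00 = 17.98 g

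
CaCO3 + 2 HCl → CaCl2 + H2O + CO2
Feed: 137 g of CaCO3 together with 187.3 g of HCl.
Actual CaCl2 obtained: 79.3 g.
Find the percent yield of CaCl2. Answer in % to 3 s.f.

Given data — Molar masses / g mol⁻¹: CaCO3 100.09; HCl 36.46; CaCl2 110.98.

52.2 %

n(CaCO3) = 137.0 / 100.09 = 1.369 mol
n(HCl) = 187.3 / 36.46 = 5.137 mol
n/ν for CaCO3 = 1.369/1 = 1.369
n/ν for HCl = 5.137/2 = 2.569
Smallest n/ν is CaCO3 → limiting reagent.
theoretical n(CaCl2) = (1/1) × 1.369 = 1.369 mol → 151.9 g
% yield = 79.3 / 151.9 × 100 = 52.21 %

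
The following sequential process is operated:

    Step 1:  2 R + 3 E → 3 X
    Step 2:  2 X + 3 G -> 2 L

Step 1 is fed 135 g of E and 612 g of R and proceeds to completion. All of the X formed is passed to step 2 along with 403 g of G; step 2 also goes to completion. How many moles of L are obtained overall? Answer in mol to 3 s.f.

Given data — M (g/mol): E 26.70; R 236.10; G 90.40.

2.97 mol

Step 1:
n(E) = 135.0 / 26.70 = 5.056 mol
n(R) = 612.0 / 236.10 = 2.592 mol
n/ν for E = 5.056/3 = 1.685
n/ν for R = 2.592/2 = 1.296
Smallest n/ν is R → limiting reagent.
n(X) produced = (3/2) × 2.592 = 3.888 mol
Step 2:
n(X) available = 3.888 mol
n(G) = 403.0 / 90.40 = 4.458 mol
n/ν for X = 3.888/2 = 1.944
n/ν for G = 4.458/3 = 1.486
Smallest n/ν is G → limiting reagent.
n(L) = (2/3) × 4.458 = 2.972 mol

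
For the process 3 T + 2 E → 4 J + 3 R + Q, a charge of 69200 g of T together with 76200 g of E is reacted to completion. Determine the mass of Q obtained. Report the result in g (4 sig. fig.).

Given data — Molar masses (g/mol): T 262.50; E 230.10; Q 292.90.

n(T) = 69200 / 262.50 = 263.6 mol
n(E) = 76200 / 230.10 = 331.2 mol
n/ν → T: 87.87, E: 165.6; T is limiting.
n(Q) = (1/3) × 263.6 = 87.87 mol
mass = 87.87 × 292.90 = 25740 g

25740 g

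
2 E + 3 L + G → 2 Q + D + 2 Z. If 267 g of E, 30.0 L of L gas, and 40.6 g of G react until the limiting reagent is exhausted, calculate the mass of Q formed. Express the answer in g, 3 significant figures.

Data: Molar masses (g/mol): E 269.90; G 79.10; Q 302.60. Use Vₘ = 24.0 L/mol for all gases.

252 g

n(E) = 267.0 / 269.90 = 0.9893 mol
n(L) = 30.00 / 24.0 = 1.250 mol
n(G) = 40.60 / 79.10 = 0.5133 mol
n/ν for E = 0.9893/2 = 0.4947
n/ν for L = 1.250/3 = 0.4167
n/ν for G = 0.5133/1 = 0.5133
Smallest n/ν is L → limiting reagent.
n(Q) = (2/3) × 1.250 = 0.8333 mol
mass = 0.8333 × 302.60 = 252.2 g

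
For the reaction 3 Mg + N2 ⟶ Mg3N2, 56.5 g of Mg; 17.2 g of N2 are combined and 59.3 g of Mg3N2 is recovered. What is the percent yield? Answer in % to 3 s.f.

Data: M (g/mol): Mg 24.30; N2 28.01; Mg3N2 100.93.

95.7 %

n(Mg) = 56.50 / 24.30 = 2.325 mol
n(N2) = 17.20 / 28.01 = 0.6141 mol
n/ν for Mg = 2.325/3 = 0.7750
n/ν for N2 = 0.6141/1 = 0.6141
Smallest n/ν is N2 → limiting reagent.
theoretical n(Mg3N2) = (1/1) × 0.6141 = 0.6141 mol → 61.98 g
% yield = 59.3 / 61.98 × 100 = 95.68 %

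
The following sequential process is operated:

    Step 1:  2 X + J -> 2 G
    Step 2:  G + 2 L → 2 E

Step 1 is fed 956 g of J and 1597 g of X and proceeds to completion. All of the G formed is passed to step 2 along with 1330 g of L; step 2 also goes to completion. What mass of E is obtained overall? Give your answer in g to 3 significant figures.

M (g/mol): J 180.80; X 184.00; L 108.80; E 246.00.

3010 g

Step 1:
n(J) = 956.0 / 180.80 = 5.288 mol
n(X) = 1597 / 184.00 = 8.679 mol
n/ν for J = 5.288/1 = 5.288
n/ν for X = 8.679/2 = 4.340
Smallest n/ν is X → limiting reagent.
n(G) produced = (2/2) × 8.679 = 8.679 mol
Step 2:
n(G) available = 8.679 mol
n(L) = 1330 / 108.80 = 12.22 mol
n/ν for G = 8.679/1 = 8.679
n/ν for L = 12.22/2 = 6.110
Smallest n/ν is L → limiting reagent.
n(E) = (2/2) × 12.22 = 12.22 mol
mass = 12.22 × 246.00 = 3006 g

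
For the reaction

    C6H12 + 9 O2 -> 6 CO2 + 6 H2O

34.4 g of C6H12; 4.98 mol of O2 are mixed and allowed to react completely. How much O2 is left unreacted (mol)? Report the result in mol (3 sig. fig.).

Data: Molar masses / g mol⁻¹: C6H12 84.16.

1.30 mol

n(C6H12) = 34.40 / 84.16 = 0.4087 mol
n(O2) = 4.980 mol
n/ν → C6H12: 0.4087, O2: 0.5533; C6H12 is limiting.
O2 consumed = (9/1) × 0.4087 = 3.678 mol
O2 remaining = 4.980 − 3.678 = 1.302 mol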